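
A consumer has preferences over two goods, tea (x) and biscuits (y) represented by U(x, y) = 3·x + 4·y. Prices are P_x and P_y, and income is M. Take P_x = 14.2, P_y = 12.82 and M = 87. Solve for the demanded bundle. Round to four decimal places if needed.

x* = 0, y* = 6.7863

y gives more utility per dollar, so spend all income on y: y* = M/P_y, x* = 0.
Numerically: x* = 0, y* = 6.7863.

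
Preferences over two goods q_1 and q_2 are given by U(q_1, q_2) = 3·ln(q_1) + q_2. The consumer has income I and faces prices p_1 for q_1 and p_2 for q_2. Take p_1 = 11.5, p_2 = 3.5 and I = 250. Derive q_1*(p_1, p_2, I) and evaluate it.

q_1* = 0.913

At the given prices: q_1* = 3·3.5/11.5 = 0.913.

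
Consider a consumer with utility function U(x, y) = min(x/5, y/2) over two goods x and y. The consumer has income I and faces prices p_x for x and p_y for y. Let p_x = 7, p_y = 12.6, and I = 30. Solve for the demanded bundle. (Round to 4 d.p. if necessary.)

x* = 2.4917, y* = 0.9967

With perfect complements, no substitution: consume in ratio x:y = 5:2.
Budget: p_x·x + p_y·(2/5)·x = I, so (5·p_x + 2·p_y)·x = 5·I.
Demand: x*(p_x,p_y,I) = 5·I/(5·p_x + 2·p_y), y* = 2·I/(5·p_x + 2·p_y).
Here 5·7 + 2·12.6 = 60.2, giving x* = 2.4917 and y* = 0.9967.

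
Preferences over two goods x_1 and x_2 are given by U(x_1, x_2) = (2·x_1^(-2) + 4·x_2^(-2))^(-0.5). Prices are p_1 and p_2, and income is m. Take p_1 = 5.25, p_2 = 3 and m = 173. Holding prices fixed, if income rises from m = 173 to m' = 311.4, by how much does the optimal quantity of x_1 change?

Δx_1* = 14.1154

MRS = MU_x_1/MU_x_2 = (1/2)·(x_2/x_1)^(3). Set equal to p_1/p_2.
Hence x_2/x_1 = (2·p_1/p_2)^(1/(3)), i.e. raised to the 1/3 power.
Substitute x_2 = (x_2/x_1)·x_1 into the budget: x_1* = m/(p_1 + p_2·(x_2/x_1)).
Numerically x_2/x_1 = 1.518294, so x_1* = 173/(5.25 + 3·1.518294) = 17.6443.
At m' = 311.4: x_1* = 31.7597. Change: 31.7597 − 17.6443 = 14.1154.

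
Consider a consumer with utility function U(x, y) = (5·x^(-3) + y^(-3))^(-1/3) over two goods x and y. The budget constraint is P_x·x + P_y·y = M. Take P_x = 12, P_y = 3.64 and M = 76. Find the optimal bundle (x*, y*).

x* = 4.9738, y* = 4.4819

MU_x ∝ 5·x^(-4), MU_y ∝ y^(-4), so MRS = 5·(y/x)^(4) = P_x/P_y.
Solve for the ratio: y/x = [(1/5)·P_x/P_y]^(0.25).
With the ratio pinned down, the budget gives x* = M/(P_x + P_y·(y/x)) and y* = (y/x)·x*.
Numerically y/x = 0.901109, so x* = 76/(12 + 3.64·0.901109) = 4.9738 and y* = 0.901109·4.9738 = 4.4819.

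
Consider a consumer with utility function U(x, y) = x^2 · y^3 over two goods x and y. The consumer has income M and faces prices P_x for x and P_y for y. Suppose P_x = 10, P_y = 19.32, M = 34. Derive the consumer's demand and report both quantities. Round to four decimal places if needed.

x* = 1.36, y* = 1.0559

MU_x/MU_y = (2·y)/(3·x); tangency sets this equal to P_x/P_y.
So 2·P_y·y = 3·P_x·x; combined with the budget, a share 0.4 of income goes to x.
Demand: x*(P_x,P_y,M) = 0.4·M/P_x and y* = 0.6·M/P_y.
At P_x=10, P_y=19.32, M=34: x* = 0.4·34/10 = 1.36, y* = 1.0559.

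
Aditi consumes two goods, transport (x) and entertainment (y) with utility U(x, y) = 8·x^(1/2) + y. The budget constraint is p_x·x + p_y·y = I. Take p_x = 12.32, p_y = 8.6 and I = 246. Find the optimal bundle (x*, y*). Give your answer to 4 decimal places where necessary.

MU_x = 4/√x, MU_y = 1. Tangency: 4/√x = p_x/p_y.
Thus x* = (4·p_y/p_x)² — independent of I — with the rest of income spent on y.
Plugging in: x* = (4·8.6/12.32)² = 7.7964, y* = 17.4358.

x* = 7.7964, y* = 17.4358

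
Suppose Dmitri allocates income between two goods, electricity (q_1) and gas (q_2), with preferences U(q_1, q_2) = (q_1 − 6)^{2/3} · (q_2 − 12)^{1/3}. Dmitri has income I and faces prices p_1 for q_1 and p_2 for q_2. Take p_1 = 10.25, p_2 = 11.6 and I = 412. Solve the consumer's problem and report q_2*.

Let q_1' = q_1−6, q_2' = q_2−12. MRS = 2·q_2'/q_1' = p_1/p_2.
After buying the subsistence bundle (6, 12), a share 2/3 of the remaining income goes to q_1: q_1* = 6 + 2/3·(I − 6p_1 − 12p_2)/p_1.
Discretionary income = 412 − 6·10.25 − 12·11.6 = 211.3; q_2* = 12 + 1/3·211.3/11.6 = 18.0718.

q_2* = 18.0718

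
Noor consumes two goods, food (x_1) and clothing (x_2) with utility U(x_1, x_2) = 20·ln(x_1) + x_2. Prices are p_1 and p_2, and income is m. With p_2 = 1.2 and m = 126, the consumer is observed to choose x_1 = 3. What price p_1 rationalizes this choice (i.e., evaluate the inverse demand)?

p_1 = 8

Set MRS = p_1/p_2: (20/x_1)/1 = p_1/p_2.
So x_1*(p_1,p_2) = 20·p_2/p_1, independent of income; and x_2* = (m − 20·p_2)/p_2.
Set x_1* = 3 in the demand function and solve for p_1: p_1 = 8.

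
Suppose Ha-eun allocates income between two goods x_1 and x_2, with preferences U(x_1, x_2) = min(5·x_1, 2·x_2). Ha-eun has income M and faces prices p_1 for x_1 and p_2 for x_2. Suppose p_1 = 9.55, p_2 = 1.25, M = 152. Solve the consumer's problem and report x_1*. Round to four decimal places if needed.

With perfect complements, no substitution: consume in ratio x_1:x_2 = 2:5.
Budget: p_1·x_1 + p_2·(5/2)·x_1 = M, so (2·p_1 + 5·p_2)·x_1 = 2·M.
Demand: x_1*(p_1,p_2,M) = 2·M/(2·p_1 + 5·p_2), x_2* = 5·M/(2·p_1 + 5·p_2).
Here 2·9.55 + 5·1.25 = 25.35, giving x_1* = 11.9921.

x_1* = 11.9921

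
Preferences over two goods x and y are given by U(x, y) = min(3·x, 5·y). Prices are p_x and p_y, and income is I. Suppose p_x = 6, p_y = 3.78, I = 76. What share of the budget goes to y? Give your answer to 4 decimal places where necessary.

Demand: x*(p_x,p_y,I) = 5·I/(5·p_x + 3·p_y), y* = 3·I/(5·p_x + 3·p_y).
Here 5·6 + 3·3.78 = 41.34, giving x* = 9.1921 and y* = 5.5152.
Expenditure on y: 3.78·5.5152 = 20.8476; share = 0.2743.

share on y = 0.2743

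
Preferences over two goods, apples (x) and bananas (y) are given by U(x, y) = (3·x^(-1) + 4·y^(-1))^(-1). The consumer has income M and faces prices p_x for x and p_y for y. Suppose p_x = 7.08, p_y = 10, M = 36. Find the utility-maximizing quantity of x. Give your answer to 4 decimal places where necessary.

Numerically y/x = 0.971597, so x* = 36/(7.08 + 10·0.971597) = 2.1434.

x* = 2.1434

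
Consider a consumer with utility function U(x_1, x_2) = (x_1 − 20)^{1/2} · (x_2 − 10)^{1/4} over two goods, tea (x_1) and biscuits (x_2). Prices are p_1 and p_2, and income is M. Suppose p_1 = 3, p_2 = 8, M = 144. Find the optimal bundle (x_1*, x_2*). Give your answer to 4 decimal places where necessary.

x_1* = 20.8889, x_2* = 10.1667

Let x_1' = x_1−20, x_2' = x_2−10. MRS = 2·x_2'/x_1' = p_1/p_2.
After buying the subsistence bundle (20, 10), a share 2/3 of the remaining income goes to x_1: x_1* = 20 + 2/3·(M − 20p_1 − 10p_2)/p_1.
Discretionary income = 144 − 20·3 − 10·8 = 4; x_1* = 20 + 2/3·4/3 = 20.8889; x_2* = 10 + 1/3·4/8 = 10.1667.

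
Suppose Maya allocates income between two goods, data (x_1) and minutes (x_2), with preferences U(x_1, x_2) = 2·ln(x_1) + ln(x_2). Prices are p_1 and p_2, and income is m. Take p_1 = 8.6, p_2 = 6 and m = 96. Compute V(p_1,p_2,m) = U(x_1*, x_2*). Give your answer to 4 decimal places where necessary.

V = 5.6882

Demand: x_1*(p_1,p_2,m) = 2/3·m/p_1 and x_2* = 1/3·m/p_2.
At p_1=8.6, p_2=6, m=96: x_1* = 2/3·96/8.6 = 7.4419, x_2* = 5.3333.
Utility at the optimum: U(7.4419, 5.3333) = 5.6882.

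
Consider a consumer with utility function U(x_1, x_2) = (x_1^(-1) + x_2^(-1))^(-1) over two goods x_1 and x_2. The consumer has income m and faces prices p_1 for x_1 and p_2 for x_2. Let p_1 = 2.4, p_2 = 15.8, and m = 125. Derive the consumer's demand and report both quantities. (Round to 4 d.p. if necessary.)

x_1* = 14.6063, x_2* = 5.6927

From the CES first-order condition, (x_2/x_1)^(2) = p_1/p_2.
Solve for the ratio: x_2/x_1 = [p_1/p_2]^(0.5).
With the ratio pinned down, the budget gives x_1* = m/(p_1 + p_2·(x_2/x_1)) and x_2* = (x_2/x_1)·x_1*.
Numerically x_2/x_1 = 0.389742, so x_1* = 125/(2.4 + 15.8·0.389742) = 14.6063 and x_2* = 0.389742·14.6063 = 5.6927.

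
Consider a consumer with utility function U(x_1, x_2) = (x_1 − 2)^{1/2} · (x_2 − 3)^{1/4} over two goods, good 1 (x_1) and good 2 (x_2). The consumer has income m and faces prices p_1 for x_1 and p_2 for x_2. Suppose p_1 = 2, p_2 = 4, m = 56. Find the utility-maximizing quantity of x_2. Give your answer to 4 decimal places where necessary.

x_2* = 6.3333

Let x_1' = x_1−2, x_2' = x_2−3. MRS = 2·x_2'/x_1' = p_1/p_2.
After buying the subsistence bundle (2, 3), a share 2/3 of the remaining income goes to x_1: x_1* = 2 + 2/3·(m − 2p_1 − 3p_2)/p_1.
Discretionary income = 56 − 2·2 − 3·4 = 40; x_2* = 3 + 1/3·40/4 = 6.3333.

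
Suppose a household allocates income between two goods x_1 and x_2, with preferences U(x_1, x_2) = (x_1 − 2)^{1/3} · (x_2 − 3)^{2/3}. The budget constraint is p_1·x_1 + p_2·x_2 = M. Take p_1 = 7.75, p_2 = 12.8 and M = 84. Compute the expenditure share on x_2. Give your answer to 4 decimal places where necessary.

Substituting into the budget: x_1* = 2 + 1/3·(M − 2·p_1 − 3·p_2)/p_1, and x_2* = 3 + 2/3·(…)/p_2.
Discretionary income = 84 − 2·7.75 − 3·12.8 = 30.1; x_1* = 2 + 1/3·30.1/7.75 = 3.2946; x_2* = 3 + 2/3·30.1/12.8 = 4.5677.
Expenditure on x_2: 12.8·4.5677 = 58.4667; share = 0.696.

share on x_2 = 0.696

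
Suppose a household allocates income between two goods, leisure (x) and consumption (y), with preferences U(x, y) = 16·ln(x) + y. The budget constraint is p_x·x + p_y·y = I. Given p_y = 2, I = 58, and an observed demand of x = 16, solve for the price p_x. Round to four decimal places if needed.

MU_x = 16/x, MU_y = 1. Tangency: 16/x = p_x/p_y.
So x*(p_x,p_y) = 16·p_y/p_x, independent of income; and y* = (I − 16·p_y)/p_y.
Set x* = 16 in the demand function and solve for p_x: p_x = 2.

p_x = 2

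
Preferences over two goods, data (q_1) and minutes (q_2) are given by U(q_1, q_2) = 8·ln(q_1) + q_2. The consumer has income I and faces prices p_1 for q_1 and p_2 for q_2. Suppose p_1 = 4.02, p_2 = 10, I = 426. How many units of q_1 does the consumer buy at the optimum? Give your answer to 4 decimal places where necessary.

q_1* = 19.9005

MU_q_1 = 8/q_1, MU_q_2 = 1. Tangency: 8/q_1 = p_1/p_2.
So q_1*(p_1,p_2) = 8·p_2/p_1, independent of income; and q_2* = (I − 8·p_2)/p_2.
At the given prices: q_1* = 8·10/4.02 = 19.9005.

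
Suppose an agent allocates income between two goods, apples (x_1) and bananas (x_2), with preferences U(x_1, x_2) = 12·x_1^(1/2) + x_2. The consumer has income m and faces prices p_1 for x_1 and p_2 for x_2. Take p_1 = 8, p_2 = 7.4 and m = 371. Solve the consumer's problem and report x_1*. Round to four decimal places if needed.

Utility is quasi-linear in x_2; the FOC for x_1 is 6/√x_1 = p_1/p_2.
Thus x_1* = (6·p_2/p_1)² — independent of m — with the rest of income spent on x_2.
Plugging in: x_1* = (6·7.4/8)² = 30.8025.

x_1* = 30.8025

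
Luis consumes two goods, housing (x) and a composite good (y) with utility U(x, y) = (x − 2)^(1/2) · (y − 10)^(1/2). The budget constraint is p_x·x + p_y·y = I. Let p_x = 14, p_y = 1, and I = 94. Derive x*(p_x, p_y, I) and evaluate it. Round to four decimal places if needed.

MRS = (y−10)/(x−2). Tangency with p_x/p_y gives y−10 = (p_x/p_y)·(x−2).
Substituting into the budget: x* = 2 + 0.5·(I − 2·p_x − 10·p_y)/p_x, and y* = 10 + 0.5·(…)/p_y.
Discretionary income = 94 − 2·14 − 10·1 = 56; x* = 2 + 0.5·56/14 = 4.

x* = 4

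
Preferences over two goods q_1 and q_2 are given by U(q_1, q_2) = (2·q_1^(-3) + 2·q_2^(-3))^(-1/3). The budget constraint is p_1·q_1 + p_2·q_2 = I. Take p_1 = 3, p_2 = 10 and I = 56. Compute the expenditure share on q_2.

MU_q_1 ∝ 2·q_1^(-4), MU_q_2 ∝ 2·q_2^(-4), so MRS = (q_2/q_1)^(4) = p_1/p_2.
Solve for the ratio: q_2/q_1 = [p_1/p_2]^(0.25).
With the ratio pinned down, the budget gives q_1* = I/(p_1 + p_2·(q_2/q_1)) and q_2* = (q_2/q_1)·q_1*.
Numerically q_2/q_1 = 0.740083, so q_1* = 56/(3 + 10·0.740083) = 5.3842 and q_2* = 0.740083·5.3842 = 3.9847.
Expenditure on q_2: 10·3.9847 = 39.8474; share = 0.7116.

share on q_2 = 0.7116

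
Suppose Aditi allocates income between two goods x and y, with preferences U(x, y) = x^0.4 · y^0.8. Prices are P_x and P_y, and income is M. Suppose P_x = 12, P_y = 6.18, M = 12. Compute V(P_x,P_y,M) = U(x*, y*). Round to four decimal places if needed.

Tangency: MRS = (1/2)·y/x = P_x/P_y.
So 0.4·P_y·y = 0.8·P_x·x; combined with the budget, a share 1/3 of income goes to x.
Demand: x*(P_x,P_y,M) = 1/3·M/P_x and y* = 2/3·M/P_y.
At P_x=12, P_y=6.18, M=12: x* = 1/3·12/12 = 0.3333, y* = 1.2945.
Utility at the optimum: U(0.3333, 1.2945) = 0.7922.

V = 0.7922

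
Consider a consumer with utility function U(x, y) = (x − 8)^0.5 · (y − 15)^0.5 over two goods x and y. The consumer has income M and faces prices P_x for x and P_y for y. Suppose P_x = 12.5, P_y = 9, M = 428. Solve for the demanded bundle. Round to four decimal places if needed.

Let x' = x−8, y' = y−15. MRS = y'/x' = P_x/P_y.
Substituting into the budget: x* = 8 + 0.5·(M − 8·P_x − 15·P_y)/P_x, and y* = 15 + 0.5·(…)/P_y.
Discretionary income = 428 − 8·12.5 − 15·9 = 193; x* = 8 + 0.5·193/12.5 = 15.72; y* = 15 + 0.5·193/9 = 25.7222.

x* = 15.72, y* = 25.7222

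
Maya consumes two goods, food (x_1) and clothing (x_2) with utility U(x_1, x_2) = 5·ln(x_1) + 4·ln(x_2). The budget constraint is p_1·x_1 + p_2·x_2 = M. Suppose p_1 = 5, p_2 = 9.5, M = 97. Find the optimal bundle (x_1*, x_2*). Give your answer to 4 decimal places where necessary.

x_1* = 10.7778, x_2* = 4.538

The MRS is (5/4)·x_2/x_1. Set MRS = p_1/p_2.
Rearranging, p_2·x_2 = (4/5)·p_1·x_1. Substituting into the budget gives p_1·x_1·(1 + (4/5)) = M.
Demand: x_1*(p_1,p_2,M) = 5/9·M/p_1 and x_2* = 4/9·M/p_2.
At p_1=5, p_2=9.5, M=97: x_1* = 5/9·97/5 = 10.7778, x_2* = 4.538.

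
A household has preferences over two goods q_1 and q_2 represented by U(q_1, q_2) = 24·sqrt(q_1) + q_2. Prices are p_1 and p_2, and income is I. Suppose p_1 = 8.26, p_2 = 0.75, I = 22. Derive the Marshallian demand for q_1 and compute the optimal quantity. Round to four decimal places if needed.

Plugging in: q_1* = (12·0.75/8.26)² = 1.1872.

q_1* = 1.1872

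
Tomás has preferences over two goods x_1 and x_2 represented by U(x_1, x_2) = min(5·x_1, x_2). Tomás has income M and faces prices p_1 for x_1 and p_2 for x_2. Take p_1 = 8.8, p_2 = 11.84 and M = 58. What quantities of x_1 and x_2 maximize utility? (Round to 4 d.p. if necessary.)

x_1* = 0.8529, x_2* = 4.2647

Demand: x_1*(p_1,p_2,M) = M/(p_1 + 5·p_2), x_2* = 5·M/(p_1 + 5·p_2).
Here 8.8 + 5·11.84 = 68, giving x_1* = 0.8529 and x_2* = 4.2647.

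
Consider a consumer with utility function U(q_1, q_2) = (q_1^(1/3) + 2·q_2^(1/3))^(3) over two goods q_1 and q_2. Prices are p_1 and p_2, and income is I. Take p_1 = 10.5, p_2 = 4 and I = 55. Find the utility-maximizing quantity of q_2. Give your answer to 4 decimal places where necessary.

MU_q_1 ∝ q_1^(-2/3), MU_q_2 ∝ 2·q_2^(-2/3), so MRS = (1/2)·(q_2/q_1)^(2/3) = p_1/p_2.
Hence q_2/q_1 = (2·p_1/p_2)^(1/(2/3)), i.e. raised to the 1.5 power.
Substitute q_2 = (q_2/q_1)·q_1 into the budget: q_1* = I/(p_1 + p_2·(q_2/q_1)).
Numerically q_2/q_1 = 12.029261, so q_1* = 55/(10.5 + 4·12.029261) = 0.9383 and q_2* = 12.029261·0.9383 = 11.287.

q_2* = 11.287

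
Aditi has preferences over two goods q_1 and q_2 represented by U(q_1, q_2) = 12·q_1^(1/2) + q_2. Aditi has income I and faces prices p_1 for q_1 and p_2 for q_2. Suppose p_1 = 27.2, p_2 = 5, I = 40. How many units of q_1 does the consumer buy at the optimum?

q_1* = 1.2165

MU_q_1 = 6/√q_1, MU_q_2 = 1. Tangency: 6/√q_1 = p_1/p_2.
Thus q_1* = (6·p_2/p_1)² — independent of I — with the rest of income spent on q_2.
Plugging in: q_1* = (6·5/27.2)² = 1.2165.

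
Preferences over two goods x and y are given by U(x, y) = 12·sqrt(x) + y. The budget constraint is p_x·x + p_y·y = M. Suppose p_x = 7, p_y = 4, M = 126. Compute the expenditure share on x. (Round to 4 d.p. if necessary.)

Set MRS = p_x/p_y: 6·x^(−1/2) = p_x/p_y.
Thus x* = (6·p_y/p_x)² — independent of M — with the rest of income spent on y.
Plugging in: x* = (6·4/7)² = 11.7551, y* = 10.9286.
Expenditure on x: 7·11.7551 = 82.2857; share = 0.6531.

share on x = 0.6531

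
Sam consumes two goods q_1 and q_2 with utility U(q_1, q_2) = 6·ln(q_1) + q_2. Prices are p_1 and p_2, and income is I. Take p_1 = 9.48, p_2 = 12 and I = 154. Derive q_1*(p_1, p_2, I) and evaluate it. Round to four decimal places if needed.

MU_q_1 = 6/q_1, MU_q_2 = 1. Tangency: 6/q_1 = p_1/p_2.
So q_1*(p_1,p_2) = 6·p_2/p_1, independent of income; and q_2* = (I − 6·p_2)/p_2.
At the given prices: q_1* = 6·12/9.48 = 7.5949.

q_1* = 7.5949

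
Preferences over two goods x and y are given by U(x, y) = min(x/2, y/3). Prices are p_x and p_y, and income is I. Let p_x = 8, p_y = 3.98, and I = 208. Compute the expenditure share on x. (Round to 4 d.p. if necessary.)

Leontief preferences: the optimum is at the kink where x/2 = y/3, i.e. y = (3/2)·x.
Budget: p_x·x + p_y·(3/2)·x = I, so (2·p_x + 3·p_y)·x = 2·I.
Demand: x*(p_x,p_y,I) = 2·I/(2·p_x + 3·p_y), y* = 3·I/(2·p_x + 3·p_y).
Here 2·8 + 3·3.98 = 27.94, giving x* = 14.889 and y* = 22.3336.
Expenditure on x: 8·14.889 = 119.1124; share = 0.5727.

share on x = 0.5727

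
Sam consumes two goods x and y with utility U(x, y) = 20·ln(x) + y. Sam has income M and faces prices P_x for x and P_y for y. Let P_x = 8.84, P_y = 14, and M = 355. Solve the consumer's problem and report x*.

MU_x = 20/x, MU_y = 1. Tangency: 20/x = P_x/P_y.
So x*(P_x,P_y) = 20·P_y/P_x, independent of income; and y* = (M − 20·P_y)/P_y.
At the given prices: x* = 20·14/8.84 = 31.6742.

x* = 31.6742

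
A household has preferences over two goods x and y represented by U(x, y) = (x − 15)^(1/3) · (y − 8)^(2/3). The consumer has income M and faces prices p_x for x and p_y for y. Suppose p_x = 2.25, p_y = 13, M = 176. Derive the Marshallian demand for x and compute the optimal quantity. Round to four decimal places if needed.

This is Cobb-Douglas in (x−15, y−8): tangency gives 1/3·p_y·(y−8) = 2/3·p_x·(x−15).
After buying the subsistence bundle (15, 8), a share 1/3 of the remaining income goes to x: x* = 15 + 1/3·(M − 15p_x − 8p_y)/p_x.
Discretionary income = 176 − 15·2.25 − 8·13 = 38.25; x* = 15 + 1/3·38.25/2.25 = 20.6667.

x* = 20.6667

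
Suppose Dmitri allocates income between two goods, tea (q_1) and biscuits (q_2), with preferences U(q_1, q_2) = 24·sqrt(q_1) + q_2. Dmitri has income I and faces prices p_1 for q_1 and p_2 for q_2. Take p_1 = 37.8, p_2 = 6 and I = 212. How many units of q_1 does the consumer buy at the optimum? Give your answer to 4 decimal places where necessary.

MU_q_1 = 12/√q_1, MU_q_2 = 1. Tangency: 12/√q_1 = p_1/p_2.
Thus q_1* = (12·p_2/p_1)² — independent of I — with the rest of income spent on q_2.
Plugging in: q_1* = (12·6/37.8)² = 3.6281.

q_1* = 3.6281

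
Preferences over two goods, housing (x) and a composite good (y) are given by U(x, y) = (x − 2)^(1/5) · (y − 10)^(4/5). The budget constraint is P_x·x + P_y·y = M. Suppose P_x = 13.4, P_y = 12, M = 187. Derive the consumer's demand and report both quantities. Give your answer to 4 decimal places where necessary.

MRS = (1/4)·(y−10)/(x−2). Tangency with P_x/P_y gives y−10 = 4·(P_x/P_y)·(x−2).
Substituting into the budget: x* = 2 + 0.2·(M − 2·P_x − 10·P_y)/P_x, and y* = 10 + 0.8·(…)/P_y.
Discretionary income = 187 − 2·13.4 − 10·12 = 40.2; x* = 2 + 0.2·40.2/13.4 = 2.6; y* = 10 + 0.8·40.2/12 = 12.68.

x* = 2.6, y* = 12.68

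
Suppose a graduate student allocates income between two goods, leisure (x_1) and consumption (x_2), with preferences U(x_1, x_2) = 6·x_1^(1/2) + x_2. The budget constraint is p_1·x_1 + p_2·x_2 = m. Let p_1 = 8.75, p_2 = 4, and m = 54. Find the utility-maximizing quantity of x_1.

x_1* = 1.8808

Set MRS = p_1/p_2: 3·x_1^(−1/2) = p_1/p_2.
Thus x_1* = (3·p_2/p_1)² — independent of m — with the rest of income spent on x_2.
Plugging in: x_1* = (3·4/8.75)² = 1.8808.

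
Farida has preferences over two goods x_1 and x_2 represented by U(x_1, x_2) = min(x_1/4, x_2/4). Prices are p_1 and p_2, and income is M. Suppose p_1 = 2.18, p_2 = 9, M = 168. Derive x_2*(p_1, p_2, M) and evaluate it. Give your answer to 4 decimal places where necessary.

Leontief preferences: the optimum is at the kink where x_1/4 = x_2/4, i.e. x_2 = x_1.
Budget: p_1·x_1 + p_2·x_1 = M, so (4·p_1 + 4·p_2)·x_1 = 4·M.
Demand: x_1*(p_1,p_2,M) = 4·M/(4·p_1 + 4·p_2), x_2* = 4·M/(4·p_1 + 4·p_2).
Here 4·2.18 + 4·9 = 44.72, giving x_2* = 15.0268.

x_2* = 15.0268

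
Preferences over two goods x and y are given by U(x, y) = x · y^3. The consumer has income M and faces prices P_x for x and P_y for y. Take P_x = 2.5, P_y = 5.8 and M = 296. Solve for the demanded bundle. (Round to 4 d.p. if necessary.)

x* = 29.6, y* = 38.2759

Tangency: MRS = (1/3)·y/x = P_x/P_y.
Rearranging, P_y·y = 3·P_x·x. Substituting into the budget gives P_x·x·(1 + 3) = M.
Demand: x*(P_x,P_y,M) = 0.25·M/P_x and y* = 0.75·M/P_y.
At P_x=2.5, P_y=5.8, M=296: x* = 0.25·296/2.5 = 29.6, y* = 38.2759.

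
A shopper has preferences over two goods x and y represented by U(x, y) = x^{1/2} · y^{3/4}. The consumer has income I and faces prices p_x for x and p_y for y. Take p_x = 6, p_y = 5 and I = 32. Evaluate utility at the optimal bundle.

Tangency: MRS = (2/3)·y/x = p_x/p_y.
So 0.5·p_y·y = 0.75·p_x·x; combined with the budget, a share 0.4 of income goes to x.
Demand: x*(p_x,p_y,I) = 0.4·I/p_x and y* = 0.6·I/p_y.
At p_x=6, p_y=5, I=32: x* = 0.4·32/6 = 2.1333, y* = 3.84.
Utility at the optimum: U(2.1333, 3.84) = 4.0066.

V = 4.0066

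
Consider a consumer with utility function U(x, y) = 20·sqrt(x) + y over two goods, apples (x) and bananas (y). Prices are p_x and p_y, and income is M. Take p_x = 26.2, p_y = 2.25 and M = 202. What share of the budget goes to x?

share on x = 0.0957

Utility is quasi-linear in y; the FOC for x is 10/√x = p_x/p_y.
Solve: √x = 10·p_y/p_x, so x*(p_x,p_y) = (10·p_y/p_x)², and y* = (M − p_x·x*)/p_y.
Plugging in: x* = (10·2.25/26.2)² = 0.7375, y* = 81.19.
Expenditure on x: 26.2·0.7375 = 19.3225; share = 0.0957.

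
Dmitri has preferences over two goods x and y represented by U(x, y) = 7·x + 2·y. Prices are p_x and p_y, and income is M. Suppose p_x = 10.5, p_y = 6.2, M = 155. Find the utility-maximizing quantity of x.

Linear utility — the consumer picks whichever good has higher MU/price: 7/10.5 = 0.6667 vs 2/6.2 = 0.3226.
x gives more utility per dollar, so spend all income on x: x* = M/p_x, y* = 0.
Numerically: x* = 14.7619, y* = 0.

x* = 14.7619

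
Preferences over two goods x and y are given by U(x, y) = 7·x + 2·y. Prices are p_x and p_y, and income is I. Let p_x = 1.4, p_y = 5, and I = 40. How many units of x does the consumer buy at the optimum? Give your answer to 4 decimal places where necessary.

Perfect substitutes: compare marginal utility per dollar. 7/p_x vs 2/p_y → 5 vs 0.4.
x gives more utility per dollar, so spend all income on x: x* = I/p_x, y* = 0.
Numerically: x* = 28.5714, y* = 0.

x* = 28.5714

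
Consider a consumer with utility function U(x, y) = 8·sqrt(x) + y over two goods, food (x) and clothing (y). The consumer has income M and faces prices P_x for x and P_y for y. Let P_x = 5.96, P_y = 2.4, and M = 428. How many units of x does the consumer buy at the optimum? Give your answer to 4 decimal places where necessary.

x* = 2.5945

MU_x = 4/√x, MU_y = 1. Tangency: 4/√x = P_x/P_y.
Solve: √x = 4·P_y/P_x, so x*(P_x,P_y) = (4·P_y/P_x)², and y* = (M − P_x·x*)/P_y.
Plugging in: x* = (4·2.4/5.96)² = 2.5945.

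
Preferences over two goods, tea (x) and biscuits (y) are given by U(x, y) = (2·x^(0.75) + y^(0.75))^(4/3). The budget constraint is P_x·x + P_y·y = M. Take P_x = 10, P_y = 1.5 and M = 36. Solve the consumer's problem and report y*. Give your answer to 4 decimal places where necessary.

MU_x ∝ 2·x^(-0.25), MU_y ∝ y^(-0.25), so MRS = 2·(y/x)^(0.25) = P_x/P_y.
Solve for the ratio: y/x = [(1/2)·P_x/P_y]^(4).
With the ratio pinned down, the budget gives x* = M/(P_x + P_y·(y/x)) and y* = (y/x)·x*.
Numerically y/x = 123.45679, so x* = 36/(10 + 1.5·123.45679) = 0.1844 and y* = 123.45679·0.1844 = 22.7704.

y* = 22.7704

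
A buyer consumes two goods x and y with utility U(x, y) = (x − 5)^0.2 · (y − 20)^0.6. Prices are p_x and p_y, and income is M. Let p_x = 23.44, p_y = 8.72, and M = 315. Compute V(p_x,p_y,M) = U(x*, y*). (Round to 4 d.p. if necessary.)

After buying the subsistence bundle (5, 20), a share 0.25 of the remaining income goes to x: x* = 5 + 0.25·(M − 5p_x − 20p_y)/p_x.
Discretionary income = 315 − 5·23.44 − 20·8.72 = 23.4; x* = 5 + 0.25·23.4/23.44 = 5.2496; y* = 20 + 0.75·23.4/8.72 = 22.0126.
Utility at the optimum: U(5.2496, 22.0126) = 1.1526.

V = 1.1526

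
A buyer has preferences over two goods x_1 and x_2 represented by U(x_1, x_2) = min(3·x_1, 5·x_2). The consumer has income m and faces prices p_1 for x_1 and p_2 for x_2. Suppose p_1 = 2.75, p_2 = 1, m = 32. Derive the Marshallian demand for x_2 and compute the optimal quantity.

x_2* = 5.7313

With perfect complements, no substitution: consume in ratio x_1:x_2 = 5:3.
Budget: p_1·x_1 + p_2·(3/5)·x_1 = m, so (5·p_1 + 3·p_2)·x_1 = 5·m.
Demand: x_1*(p_1,p_2,m) = 5·m/(5·p_1 + 3·p_2), x_2* = 3·m/(5·p_1 + 3·p_2).
Here 5·2.75 + 3·1 = 16.75, giving x_2* = 5.7313.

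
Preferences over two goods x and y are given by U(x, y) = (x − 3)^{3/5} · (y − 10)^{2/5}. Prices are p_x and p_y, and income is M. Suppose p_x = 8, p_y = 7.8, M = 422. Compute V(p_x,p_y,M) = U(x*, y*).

MRS = (3/2)·(y−10)/(x−3). Tangency with p_x/p_y gives y−10 = (2/3)·(p_x/p_y)·(x−3).
Substituting into the budget: x* = 3 + 0.6·(M − 3·p_x − 10·p_y)/p_x, and y* = 10 + 0.4·(…)/p_y.
Discretionary income = 422 − 3·8 − 10·7.8 = 320; x* = 3 + 0.6·320/8 = 27; y* = 10 + 0.4·320/7.8 = 26.4103.
Utility at the optimum: U(27, 26.4103) = 20.6145.

V = 20.6145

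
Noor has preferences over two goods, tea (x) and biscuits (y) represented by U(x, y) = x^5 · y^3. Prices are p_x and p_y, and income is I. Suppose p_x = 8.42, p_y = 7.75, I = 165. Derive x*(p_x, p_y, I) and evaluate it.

x* = 12.2476

MU_x/MU_y = (5·y)/(3·x); tangency sets this equal to p_x/p_y.
Rearranging, p_y·y = (3/5)·p_x·x. Substituting into the budget gives p_x·x·(1 + (3/5)) = I.
Demand: x*(p_x,p_y,I) = 0.625·I/p_x and y* = 0.375·I/p_y.
At p_x=8.42, p_y=7.75, I=165: x* = 0.625·165/8.42 = 12.2476.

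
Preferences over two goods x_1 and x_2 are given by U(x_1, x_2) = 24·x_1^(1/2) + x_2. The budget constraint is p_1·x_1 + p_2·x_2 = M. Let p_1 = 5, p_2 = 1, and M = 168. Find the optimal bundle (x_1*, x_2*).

Utility is quasi-linear in x_2; the FOC for x_1 is 12/√x_1 = p_1/p_2.
Solve: √x_1 = 12·p_2/p_1, so x_1*(p_1,p_2) = (12·p_2/p_1)², and x_2* = (M − p_1·x_1*)/p_2.
Plugging in: x_1* = (12·1/5)² = 5.76, x_2* = 139.2.

x_1* = 5.76, x_2* = 139.2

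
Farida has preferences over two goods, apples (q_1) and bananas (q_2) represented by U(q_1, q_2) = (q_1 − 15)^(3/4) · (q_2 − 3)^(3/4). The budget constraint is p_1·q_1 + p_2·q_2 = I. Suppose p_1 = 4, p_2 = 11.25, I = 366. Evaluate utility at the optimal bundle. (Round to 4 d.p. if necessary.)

V = 91.4108

This is Cobb-Douglas in (q_1−15, q_2−3): tangency gives 0.75·p_2·(q_2−3) = 0.75·p_1·(q_1−15).
Substituting into the budget: q_1* = 15 + 0.5·(I − 15·p_1 − 3·p_2)/p_1, and q_2* = 3 + 0.5·(…)/p_2.
Discretionary income = 366 − 15·4 − 3·11.25 = 272.25; q_1* = 15 + 0.5·272.25/4 = 49.0312; q_2* = 3 + 0.5·272.25/11.25 = 15.1.
Utility at the optimum: U(49.0312, 15.1) = 91.4108.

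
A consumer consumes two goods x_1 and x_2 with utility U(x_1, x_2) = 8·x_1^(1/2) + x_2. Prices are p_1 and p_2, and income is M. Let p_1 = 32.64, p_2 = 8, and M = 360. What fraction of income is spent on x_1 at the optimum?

share on x_1 = 0.0871

Thus x_1* = (4·p_2/p_1)² — independent of M — with the rest of income spent on x_2.
Plugging in: x_1* = (4·8/32.64)² = 0.9612, x_2* = 41.0784.
Expenditure on x_1: 32.64·0.9612 = 31.3725; share = 0.0871.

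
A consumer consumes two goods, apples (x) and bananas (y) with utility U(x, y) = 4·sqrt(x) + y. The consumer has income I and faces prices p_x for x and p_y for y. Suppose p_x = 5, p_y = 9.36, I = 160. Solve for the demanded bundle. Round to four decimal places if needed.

x* = 14.0175, y* = 9.606

Solve: √x = 2·p_y/p_x, so x*(p_x,p_y) = (2·p_y/p_x)², and y* = (I − p_x·x*)/p_y.
Plugging in: x* = (2·9.36/5)² = 14.0175, y* = 9.606.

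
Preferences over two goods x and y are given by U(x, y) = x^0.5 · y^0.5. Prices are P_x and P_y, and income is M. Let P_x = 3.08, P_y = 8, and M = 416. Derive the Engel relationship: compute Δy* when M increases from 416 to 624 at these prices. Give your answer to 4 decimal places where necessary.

Demand: x*(P_x,P_y,M) = 0.5·M/P_x and y* = 0.5·M/P_y.
At P_x=3.08, P_y=8, M=416: y* = 0.5·416/8 = 26.
At M' = 624: y* = 39. Change: 39 − 26 = 13.

Δy* = 13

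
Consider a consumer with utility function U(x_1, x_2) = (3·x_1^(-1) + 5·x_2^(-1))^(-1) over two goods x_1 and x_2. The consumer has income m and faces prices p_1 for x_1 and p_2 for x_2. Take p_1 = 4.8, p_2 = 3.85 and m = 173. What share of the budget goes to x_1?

MU_x_1 ∝ 3·x_1^(-2), MU_x_2 ∝ 5·x_2^(-2), so MRS = (3/5)·(x_2/x_1)^(2) = p_1/p_2.
Hence x_2/x_1 = ((5/3)·p_1/p_2)^(1/(2)), i.e. raised to the 0.5 power.
With the ratio pinned down, the budget gives x_1* = m/(p_1 + p_2·(x_2/x_1)) and x_2* = (x_2/x_1)·x_1*.
Numerically x_2/x_1 = 1.4415, so x_1* = 173/(4.8 + 3.85·1.4415) = 16.7153 and x_2* = 1.4415·16.7153 = 24.0952.
Expenditure on x_1: 4.8·16.7153 = 80.2336; share = 0.4638.

share on x_1 = 0.4638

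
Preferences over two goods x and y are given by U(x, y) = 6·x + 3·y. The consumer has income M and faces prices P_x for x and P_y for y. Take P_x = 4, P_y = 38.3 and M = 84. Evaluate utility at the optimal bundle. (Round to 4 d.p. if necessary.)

V = 126

Linear utility — the consumer picks whichever good has higher MU/price: 6/4 = 1.5 vs 3/38.3 = 0.0783.
x gives more utility per dollar, so spend all income on x: x* = M/P_x, y* = 0.
Numerically: x* = 21, y* = 0.
Utility at the optimum: U(21, 0) = 126.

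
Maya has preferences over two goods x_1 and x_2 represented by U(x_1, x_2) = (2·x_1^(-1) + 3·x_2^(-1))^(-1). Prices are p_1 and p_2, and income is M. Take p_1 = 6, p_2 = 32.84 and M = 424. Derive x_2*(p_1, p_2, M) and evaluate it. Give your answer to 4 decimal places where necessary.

MRS = MU_x_1/MU_x_2 = (2/3)·(x_2/x_1)^(2). Set equal to p_1/p_2.
Solve for the ratio: x_2/x_1 = [(3/2)·p_1/p_2]^(0.5).
With the ratio pinned down, the budget gives x_1* = M/(p_1 + p_2·(x_2/x_1)) and x_2* = (x_2/x_1)·x_1*.
Numerically x_2/x_1 = 0.523504, so x_1* = 424/(6 + 32.84·0.523504) = 18.2823 and x_2* = 0.523504·18.2823 = 9.5708.

x_2* = 9.5708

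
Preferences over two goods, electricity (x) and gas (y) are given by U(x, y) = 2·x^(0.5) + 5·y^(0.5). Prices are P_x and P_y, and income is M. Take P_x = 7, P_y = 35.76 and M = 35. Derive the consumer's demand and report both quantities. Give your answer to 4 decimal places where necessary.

MU_x ∝ 2·x^(-0.5), MU_y ∝ 5·y^(-0.5), so MRS = (2/5)·(y/x)^(0.5) = P_x/P_y.
Solve for the ratio: y/x = [(5/2)·P_x/P_y]^(2).
Substitute y = (y/x)·x into the budget: x* = M/(P_x + P_y·(y/x)).
Numerically y/x = 0.239487, so x* = 35/(7 + 35.76·0.239487) = 2.2488 and y* = 0.239487·2.2488 = 0.5386.

x* = 2.2488, y* = 0.5386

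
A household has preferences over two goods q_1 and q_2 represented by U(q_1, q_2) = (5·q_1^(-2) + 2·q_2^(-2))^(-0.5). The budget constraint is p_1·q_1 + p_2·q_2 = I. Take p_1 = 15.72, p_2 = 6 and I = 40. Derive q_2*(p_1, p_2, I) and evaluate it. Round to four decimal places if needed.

MU_q_1 ∝ 5·q_1^(-3), MU_q_2 ∝ 2·q_2^(-3), so MRS = (5/2)·(q_2/q_1)^(3) = p_1/p_2.
Hence q_2/q_1 = ((2/5)·p_1/p_2)^(1/(3)), i.e. raised to the 1/3 power.
Substitute q_2 = (q_2/q_1)·q_1 into the budget: q_1* = I/(p_1 + p_2·(q_2/q_1)).
Numerically q_2/q_1 = 1.015751, so q_1* = 40/(15.72 + 6·1.015751) = 1.8336 and q_2* = 1.015751·1.8336 = 1.8625.

q_2* = 1.8625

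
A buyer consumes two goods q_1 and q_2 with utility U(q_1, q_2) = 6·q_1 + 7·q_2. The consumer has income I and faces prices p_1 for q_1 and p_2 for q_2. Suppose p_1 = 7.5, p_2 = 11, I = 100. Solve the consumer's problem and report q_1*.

q_1* = 13.3333

Numerically: q_1* = 13.3333, q_2* = 0.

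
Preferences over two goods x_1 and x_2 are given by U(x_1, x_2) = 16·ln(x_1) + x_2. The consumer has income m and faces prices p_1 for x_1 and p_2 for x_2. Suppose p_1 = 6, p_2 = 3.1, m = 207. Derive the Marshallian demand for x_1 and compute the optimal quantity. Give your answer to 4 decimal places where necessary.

Set MRS = p_1/p_2: (16/x_1)/1 = p_1/p_2.
So x_1*(p_1,p_2) = 16·p_2/p_1, independent of income; and x_2* = (m − 16·p_2)/p_2.
At the given prices: x_1* = 16·3.1/6 = 8.2667.

x_1* = 8.2667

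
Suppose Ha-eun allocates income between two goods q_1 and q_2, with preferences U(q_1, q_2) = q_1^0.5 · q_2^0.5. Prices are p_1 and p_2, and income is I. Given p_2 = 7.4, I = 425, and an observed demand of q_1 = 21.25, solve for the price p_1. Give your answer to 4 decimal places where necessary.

The MRS is q_2/q_1. Set MRS = p_1/p_2.
Rearranging, p_2·q_2 = p_1·q_1. Substituting into the budget gives p_1·q_1·(1 + 1) = I.
Demand: q_1*(p_1,p_2,I) = 0.5·I/p_1 and q_2* = 0.5·I/p_2.
Set q_1* = 21.25 in the demand function and solve for p_1: p_1 = 10.

p_1 = 10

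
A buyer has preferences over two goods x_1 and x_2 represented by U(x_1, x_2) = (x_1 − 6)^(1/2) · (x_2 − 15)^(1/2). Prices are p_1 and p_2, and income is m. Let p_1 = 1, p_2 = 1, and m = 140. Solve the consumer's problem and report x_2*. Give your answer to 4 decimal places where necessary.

x_2* = 74.5

After buying the subsistence bundle (6, 15), a share 0.5 of the remaining income goes to x_1: x_1* = 6 + 0.5·(m − 6p_1 − 15p_2)/p_1.
Discretionary income = 140 − 6·1 − 15·1 = 119; x_2* = 15 + 0.5·119/1 = 74.5.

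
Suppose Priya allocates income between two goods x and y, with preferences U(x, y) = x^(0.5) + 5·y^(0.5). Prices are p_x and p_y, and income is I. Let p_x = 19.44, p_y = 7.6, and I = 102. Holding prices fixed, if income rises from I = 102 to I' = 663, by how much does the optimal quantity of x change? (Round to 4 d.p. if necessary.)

Δx* = 0.4443

Numerically y/x = 163.570637, so x* = 102/(19.44 + 7.6·163.570637) = 0.0808.
At I' = 663: x* = 0.5251. Change: 0.5251 − 0.0808 = 0.4443.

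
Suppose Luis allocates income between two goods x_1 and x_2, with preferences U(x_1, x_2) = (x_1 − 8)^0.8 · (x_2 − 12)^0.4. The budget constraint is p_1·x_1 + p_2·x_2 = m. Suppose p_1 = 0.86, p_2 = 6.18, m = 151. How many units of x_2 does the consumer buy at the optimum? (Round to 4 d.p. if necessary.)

This is Cobb-Douglas in (x_1−8, x_2−12): tangency gives 0.8·p_2·(x_2−12) = 0.4·p_1·(x_1−8).
After buying the subsistence bundle (8, 12), a share 2/3 of the remaining income goes to x_1: x_1* = 8 + 2/3·(m − 8p_1 − 12p_2)/p_1.
Discretionary income = 151 − 8·0.86 − 12·6.18 = 69.96; x_2* = 12 + 1/3·69.96/6.18 = 15.7735.

x_2* = 15.7735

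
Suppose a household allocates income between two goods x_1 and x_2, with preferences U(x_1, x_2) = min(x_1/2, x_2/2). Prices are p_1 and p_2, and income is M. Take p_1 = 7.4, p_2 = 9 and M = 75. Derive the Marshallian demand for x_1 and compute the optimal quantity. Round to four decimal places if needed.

Demand: x_1*(p_1,p_2,M) = 2·M/(2·p_1 + 2·p_2), x_2* = 2·M/(2·p_1 + 2·p_2).
Here 2·7.4 + 2·9 = 32.8, giving x_1* = 4.5732.

x_1* = 4.5732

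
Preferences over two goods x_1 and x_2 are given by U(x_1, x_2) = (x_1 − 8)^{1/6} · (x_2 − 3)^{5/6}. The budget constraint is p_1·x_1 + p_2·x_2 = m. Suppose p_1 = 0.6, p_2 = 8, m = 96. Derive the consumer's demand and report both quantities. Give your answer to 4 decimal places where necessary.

This is Cobb-Douglas in (x_1−8, x_2−3): tangency gives 1/6·p_2·(x_2−3) = 5/6·p_1·(x_1−8).
After buying the subsistence bundle (8, 3), a share 1/6 of the remaining income goes to x_1: x_1* = 8 + 1/6·(m − 8p_1 − 3p_2)/p_1.
Discretionary income = 96 − 8·0.6 − 3·8 = 67.2; x_1* = 8 + 1/6·67.2/0.6 = 26.6667; x_2* = 3 + 5/6·67.2/8 = 10.

x_1* = 26.6667, x_2* = 10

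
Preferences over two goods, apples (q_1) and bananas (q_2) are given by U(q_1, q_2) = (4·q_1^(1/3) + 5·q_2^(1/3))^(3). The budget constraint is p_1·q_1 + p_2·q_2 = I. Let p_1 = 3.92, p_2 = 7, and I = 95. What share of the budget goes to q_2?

From the CES first-order condition, (4/5)·(q_2/q_1)^(2/3) = p_1/p_2.
Solve for the ratio: q_2/q_1 = [(5/4)·p_1/p_2]^(1.5).
Substitute q_2 = (q_2/q_1)·q_1 into the budget: q_1* = I/(p_1 + p_2·(q_2/q_1)).
Numerically q_2/q_1 = 0.585662, so q_1* = 95/(3.92 + 7·0.585662) = 11.8459 and q_2* = 0.585662·11.8459 = 6.9377.
Expenditure on q_2: 7·6.9377 = 48.564; share = 0.5112.

share on q_2 = 0.5112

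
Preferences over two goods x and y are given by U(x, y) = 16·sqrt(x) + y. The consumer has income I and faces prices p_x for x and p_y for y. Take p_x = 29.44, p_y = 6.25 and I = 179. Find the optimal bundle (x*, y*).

Set MRS = p_x/p_y: 8·x^(−1/2) = p_x/p_y.
Solve: √x = 8·p_y/p_x, so x*(p_x,p_y) = (8·p_y/p_x)², and y* = (I − p_x·x*)/p_y.
Plugging in: x* = (8·6.25/29.44)² = 2.8845, y* = 15.053.

x* = 2.8845, y* = 15.053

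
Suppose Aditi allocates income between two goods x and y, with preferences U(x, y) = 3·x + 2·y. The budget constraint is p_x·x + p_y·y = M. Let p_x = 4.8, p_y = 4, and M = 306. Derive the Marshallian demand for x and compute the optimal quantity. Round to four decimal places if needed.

x* = 63.75

Linear utility — the consumer picks whichever good has higher MU/price: 3/4.8 = 0.625 vs 2/4 = 0.5.
x gives more utility per dollar, so spend all income on x: x* = M/p_x, y* = 0.
Numerically: x* = 63.75, y* = 0.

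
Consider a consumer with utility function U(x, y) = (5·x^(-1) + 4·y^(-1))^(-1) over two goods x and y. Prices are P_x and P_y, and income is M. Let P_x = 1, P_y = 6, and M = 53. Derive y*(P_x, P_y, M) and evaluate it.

From the CES first-order condition, (5/4)·(y/x)^(2) = P_x/P_y.
Solve for the ratio: y/x = [(4/5)·P_x/P_y]^(0.5).
Substitute y = (y/x)·x into the budget: x* = M/(P_x + P_y·(y/x)).
Numerically y/x = 0.365148, so x* = 53/(1 + 6·0.365148) = 16.6098 and y* = 0.365148·16.6098 = 6.065.

y* = 6.065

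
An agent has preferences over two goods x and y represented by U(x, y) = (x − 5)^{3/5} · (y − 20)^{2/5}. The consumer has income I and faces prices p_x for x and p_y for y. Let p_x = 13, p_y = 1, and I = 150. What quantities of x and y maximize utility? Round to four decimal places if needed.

MRS = (3/2)·(y−20)/(x−5). Tangency with p_x/p_y gives y−20 = (2/3)·(p_x/p_y)·(x−5).
Substituting into the budget: x* = 5 + 0.6·(I − 5·p_x − 20·p_y)/p_x, and y* = 20 + 0.4·(…)/p_y.
Discretionary income = 150 − 5·13 − 20·1 = 65; x* = 5 + 0.6·65/13 = 8; y* = 20 + 0.4·65/1 = 46.

x* = 8, y* = 46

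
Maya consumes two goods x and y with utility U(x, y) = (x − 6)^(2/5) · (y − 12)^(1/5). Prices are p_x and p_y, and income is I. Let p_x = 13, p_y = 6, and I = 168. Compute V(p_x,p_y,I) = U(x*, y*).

After buying the subsistence bundle (6, 12), a share 2/3 of the remaining income goes to x: x* = 6 + 2/3·(I − 6p_x − 12p_y)/p_x.
Discretionary income = 168 − 6·13 − 12·6 = 18; x* = 6 + 2/3·18/13 = 6.9231; y* = 12 + 1/3·18/6 = 13.
Utility at the optimum: U(6.9231, 13) = 0.9685.

V = 0.9685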